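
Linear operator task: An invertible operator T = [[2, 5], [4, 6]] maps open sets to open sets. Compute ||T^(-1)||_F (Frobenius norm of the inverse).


det(T) = 2*6 - 5*4 = -8
T^(-1) = (1/-8) * [[6, -5], [-4, 2]] = [[-0.7500, 0.6250], [0.5000, -0.2500]]
||T^(-1)||_F^2 = (-0.7500)^2 + 0.6250^2 + 0.5000^2 + (-0.2500)^2 = 1.2656
||T^(-1)||_F = sqrt(1.2656) = 1.1250

1.1250


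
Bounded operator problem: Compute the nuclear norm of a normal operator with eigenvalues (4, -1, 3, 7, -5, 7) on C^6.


For a normal operator, singular values equal |eigenvalues|.
Trace norm = sum |lambda_i| = 4 + 1 + 3 + 7 + 5 + 7
= 27

27


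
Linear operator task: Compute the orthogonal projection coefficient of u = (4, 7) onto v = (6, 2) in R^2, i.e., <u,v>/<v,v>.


Computing <u,v> = 4*6 + 7*2 = 38
Computing <v,v> = 6^2 + 2^2 = 40
Projection coefficient = 38/40 = 0.9500

0.9500


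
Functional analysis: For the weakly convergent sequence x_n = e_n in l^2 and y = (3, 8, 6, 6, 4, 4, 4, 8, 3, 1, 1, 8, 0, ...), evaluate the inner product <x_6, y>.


x_6 = e_6 is the standard basis vector with 1 in position 6.
<x_6, y> = y_6 = 4
As n -> infinity, <x_n, y> -> 0, confirming weak convergence of (x_n) to 0.

4


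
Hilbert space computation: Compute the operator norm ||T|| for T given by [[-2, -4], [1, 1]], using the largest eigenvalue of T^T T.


A^T A = [[5, 9], [9, 17]]
trace(A^T A) = 22, det(A^T A) = 4
discriminant = 22^2 - 4*4 = 468
Largest eigenvalue of A^T A = (trace + sqrt(disc))/2 = 21.8167
||T|| = sqrt(21.8167) = 4.6708

4.6708


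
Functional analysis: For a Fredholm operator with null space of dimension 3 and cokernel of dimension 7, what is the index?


The Fredholm index is defined as ind(T) = dim(ker T) - dim(coker T)
= 3 - 7
= -4

-4


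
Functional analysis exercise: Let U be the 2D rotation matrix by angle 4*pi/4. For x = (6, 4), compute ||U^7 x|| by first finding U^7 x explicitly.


U is a rotation by theta = 4*pi/4
U^7 = rotation by 7*theta = 28*pi/4 = 4*pi/4 (mod 2*pi)
cos(4*pi/4) = -1.0000, sin(4*pi/4) = 0.0000
U^7 x = (-1.0000 * 6 - 0.0000 * 4, 0.0000 * 6 + -1.0000 * 4)
= (-6.0000, -4.0000)
||U^7 x|| = sqrt((-6.0000)^2 + (-4.0000)^2) = sqrt(52.0000) = 7.2111

7.2111


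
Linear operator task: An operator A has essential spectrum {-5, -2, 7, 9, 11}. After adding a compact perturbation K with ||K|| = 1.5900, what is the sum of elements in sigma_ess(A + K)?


By Weyl's theorem, the essential spectrum is invariant under compact perturbations.
sigma_ess(A + K) = sigma_ess(A) = {-5, -2, 7, 9, 11}
Sum = -5 + -2 + 7 + 9 + 11 = 20

20


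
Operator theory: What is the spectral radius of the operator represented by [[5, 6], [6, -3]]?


For a 2x2 matrix, eigenvalues satisfy lambda^2 - (trace)*lambda + det = 0
trace = 5 + -3 = 2
det = 5*-3 - 6*6 = -51
discriminant = 2^2 - 4*(-51) = 208
spectral radius = max |eigenvalue| = 8.2111

8.2111


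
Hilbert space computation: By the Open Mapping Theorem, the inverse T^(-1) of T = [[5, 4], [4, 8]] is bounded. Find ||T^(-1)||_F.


det(T) = 5*8 - 4*4 = 24
T^(-1) = (1/24) * [[8, -4], [-4, 5]] = [[0.3333, -0.1667], [-0.1667, 0.2083]]
||T^(-1)||_F^2 = 0.3333^2 + (-0.1667)^2 + (-0.1667)^2 + 0.2083^2 = 0.2101
||T^(-1)||_F = sqrt(0.2101) = 0.4583

0.4583


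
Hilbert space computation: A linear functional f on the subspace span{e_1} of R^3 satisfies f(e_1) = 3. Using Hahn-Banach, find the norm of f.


The norm of f is given by ||f|| = sup_{||x||=1} |f(x)|.
On span{e_1}, ||e_1|| = 1, so ||f|| = |f(e_1)| / ||e_1||
= |3| / 1 = 3.0000

3.0000


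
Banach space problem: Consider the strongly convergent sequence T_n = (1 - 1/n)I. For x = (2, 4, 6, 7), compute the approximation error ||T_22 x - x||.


T_22 x - x = (1 - 1/22)x - x = -x/22
||x|| = sqrt(105) = 10.2470
||T_22 x - x|| = ||x||/22 = 10.2470/22 = 0.4658

0.4658


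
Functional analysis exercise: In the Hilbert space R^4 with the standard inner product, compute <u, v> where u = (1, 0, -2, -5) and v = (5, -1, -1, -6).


Computing the standard inner product <u, v> = sum u_i * v_i
= 1*5 + 0*-1 + -2*-1 + -5*-6
= 5 + 0 + 2 + 30
= 37

37


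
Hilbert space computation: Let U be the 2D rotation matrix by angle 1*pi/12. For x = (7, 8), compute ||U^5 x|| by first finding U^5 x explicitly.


U is a rotation by theta = 1*pi/12
U^5 = rotation by 5*theta = 5*pi/12
cos(5*pi/12) = 0.2588, sin(5*pi/12) = 0.9659
U^5 x = (0.2588 * 7 - 0.9659 * 8, 0.9659 * 7 + 0.2588 * 8)
= (-5.9157, 8.8320)
||U^5 x|| = sqrt((-5.9157)^2 + 8.8320^2) = sqrt(113.0000) = 10.6301

10.6301


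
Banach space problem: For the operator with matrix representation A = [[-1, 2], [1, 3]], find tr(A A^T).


trace(A * A^T) = sum of squares of all entries
= (-1)^2 + 2^2 + 1^2 + 3^2
= 1 + 4 + 1 + 9
= 15

15


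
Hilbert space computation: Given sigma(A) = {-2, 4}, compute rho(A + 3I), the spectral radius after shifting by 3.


Spectrum of A + 3I = {1, 7}
Spectral radius = max |lambda| over the shifted spectrum
= max(1, 7) = 7

7


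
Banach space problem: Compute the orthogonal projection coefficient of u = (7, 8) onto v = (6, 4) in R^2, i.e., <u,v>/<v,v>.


Computing <u,v> = 7*6 + 8*4 = 74
Computing <v,v> = 6^2 + 4^2 = 52
Projection coefficient = 74/52 = 1.4231

1.4231


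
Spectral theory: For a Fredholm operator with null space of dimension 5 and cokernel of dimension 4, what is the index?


The Fredholm index is defined as ind(T) = dim(ker T) - dim(coker T)
= 5 - 4
= 1

1


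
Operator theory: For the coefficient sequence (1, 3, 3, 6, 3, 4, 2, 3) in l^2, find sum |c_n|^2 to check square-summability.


sum |c_n|^2 = 1^2 + 3^2 + 3^2 + 6^2 + 3^2 + 4^2 + 2^2 + 3^2
= 1 + 9 + 9 + 36 + 9 + 16 + 4 + 9
= 93

93


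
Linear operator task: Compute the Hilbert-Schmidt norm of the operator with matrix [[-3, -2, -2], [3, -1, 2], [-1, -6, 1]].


The Hilbert-Schmidt norm is sqrt(sum of squares of all entries).
Sum of squares = (-3)^2 + (-2)^2 + (-2)^2 + 3^2 + (-1)^2 + 2^2 + (-1)^2 + (-6)^2 + 1^2
= 9 + 4 + 4 + 9 + 1 + 4 + 1 + 36 + 1 = 69
||T||_HS = sqrt(69) = 8.3066

8.3066


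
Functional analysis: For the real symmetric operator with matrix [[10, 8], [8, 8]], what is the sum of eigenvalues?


For a self-adjoint (symmetric) matrix, the eigenvalues are real.
The sum of eigenvalues equals the trace of the matrix.
trace = 10 + 8 = 18

18


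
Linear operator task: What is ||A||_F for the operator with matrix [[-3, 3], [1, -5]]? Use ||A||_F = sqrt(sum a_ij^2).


||A||_F^2 = sum a_ij^2
= (-3)^2 + 3^2 + 1^2 + (-5)^2
= 9 + 9 + 1 + 25 = 44
||A||_F = sqrt(44) = 6.6332

6.6332


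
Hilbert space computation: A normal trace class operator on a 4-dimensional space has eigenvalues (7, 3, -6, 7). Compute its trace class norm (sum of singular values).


For a normal operator, singular values equal |eigenvalues|.
Trace norm = sum |lambda_i| = 7 + 3 + 6 + 7
= 23

23


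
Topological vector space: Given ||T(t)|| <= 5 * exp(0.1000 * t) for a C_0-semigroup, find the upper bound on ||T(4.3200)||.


||T(4.3200)|| <= 5 * exp(0.1000 * 4.3200)
= 5 * exp(0.4320)
= 5 * 1.5403
= 7.7017

7.7017


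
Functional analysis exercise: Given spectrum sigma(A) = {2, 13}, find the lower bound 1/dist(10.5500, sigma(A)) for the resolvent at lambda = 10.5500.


dist(10.5500, {2, 13}) = min(|10.5500 - 2|, |10.5500 - 13|)
= min(8.5500, 2.4500) = 2.4500
Resolvent bound = 1/2.4500 = 0.4082

0.4082


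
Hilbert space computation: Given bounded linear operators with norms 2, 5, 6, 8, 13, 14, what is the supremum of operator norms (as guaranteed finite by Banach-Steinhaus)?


By the Uniform Boundedness Principle, the supremum of norms is finite.
sup_k ||T_k|| = max(2, 5, 6, 8, 13, 14) = 14

14


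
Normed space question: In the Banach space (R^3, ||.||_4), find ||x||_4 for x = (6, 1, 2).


The l^4 norm = (sum |x_i|^4)^(1/4)
Sum of 4th powers = 1296 + 1 + 16 = 1313
||x||_4 = (1313)^(1/4) = 6.0196

6.0196


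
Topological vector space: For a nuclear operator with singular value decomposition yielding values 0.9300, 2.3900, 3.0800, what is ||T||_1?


The nuclear norm is the sum of all singular values.
||T||_1 = 0.9300 + 2.3900 + 3.0800
= 6.4000

6.4000


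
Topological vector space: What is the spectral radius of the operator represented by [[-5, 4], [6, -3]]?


For a 2x2 matrix, eigenvalues satisfy lambda^2 - (trace)*lambda + det = 0
trace = -5 + -3 = -8
det = -5*-3 - 4*6 = -9
discriminant = (-8)^2 - 4*(-9) = 100
spectral radius = max |eigenvalue| = 9.0000

9.0000


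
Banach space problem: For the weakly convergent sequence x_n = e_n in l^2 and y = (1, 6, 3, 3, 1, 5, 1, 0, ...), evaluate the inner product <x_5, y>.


x_5 = e_5 is the standard basis vector with 1 in position 5.
<x_5, y> = y_5 = 1
As n -> infinity, <x_n, y> -> 0, confirming weak convergence of (x_n) to 0.

1


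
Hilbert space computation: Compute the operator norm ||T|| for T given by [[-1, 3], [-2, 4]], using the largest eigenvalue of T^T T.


A^T A = [[5, -11], [-11, 25]]
trace(A^T A) = 30, det(A^T A) = 4
discriminant = 30^2 - 4*4 = 884
Largest eigenvalue of A^T A = (trace + sqrt(disc))/2 = 29.8661
||T|| = sqrt(29.8661) = 5.4650

5.4650


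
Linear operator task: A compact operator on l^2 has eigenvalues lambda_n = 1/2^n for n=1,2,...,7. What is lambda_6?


The eigenvalue formula gives lambda_6 = 1/2^6
= 1/64
= 0.0156

0.0156


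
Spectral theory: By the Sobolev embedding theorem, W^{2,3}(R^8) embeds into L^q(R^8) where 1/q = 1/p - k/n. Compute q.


Using the Sobolev embedding formula: 1/q = 1/p - k/n
1/q = 1/3 - 2/8 = 1/12
q = 1/(1/12) = 12

12.0000


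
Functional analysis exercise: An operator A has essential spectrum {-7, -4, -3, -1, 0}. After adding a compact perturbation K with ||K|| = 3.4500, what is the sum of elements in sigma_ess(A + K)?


By Weyl's theorem, the essential spectrum is invariant under compact perturbations.
sigma_ess(A + K) = sigma_ess(A) = {-7, -4, -3, -1, 0}
Sum = -7 + -4 + -3 + -1 + 0 = -15

-15


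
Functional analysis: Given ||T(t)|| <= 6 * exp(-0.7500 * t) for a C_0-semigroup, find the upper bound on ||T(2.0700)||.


||T(2.0700)|| <= 6 * exp(-0.7500 * 2.0700)
= 6 * exp(-1.5525)
= 6 * 0.2117
= 1.2703

1.2703


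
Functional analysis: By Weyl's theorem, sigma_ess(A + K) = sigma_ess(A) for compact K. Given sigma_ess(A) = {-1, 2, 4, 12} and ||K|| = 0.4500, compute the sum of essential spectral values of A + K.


By Weyl's theorem, the essential spectrum is invariant under compact perturbations.
sigma_ess(A + K) = sigma_ess(A) = {-1, 2, 4, 12}
Sum = -1 + 2 + 4 + 12 = 17

17


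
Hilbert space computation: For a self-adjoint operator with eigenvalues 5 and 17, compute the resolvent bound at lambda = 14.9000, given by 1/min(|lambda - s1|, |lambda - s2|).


dist(14.9000, {5, 17}) = min(|14.9000 - 5|, |14.9000 - 17|)
= min(9.9000, 2.1000) = 2.1000
Resolvent bound = 1/2.1000 = 0.4762

0.4762


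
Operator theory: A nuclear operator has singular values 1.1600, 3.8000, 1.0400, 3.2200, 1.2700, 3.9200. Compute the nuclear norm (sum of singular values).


The nuclear norm is the sum of all singular values.
||T||_1 = 1.1600 + 3.8000 + 1.0400 + 3.2200 + 1.2700 + 3.9200
= 14.4100

14.4100


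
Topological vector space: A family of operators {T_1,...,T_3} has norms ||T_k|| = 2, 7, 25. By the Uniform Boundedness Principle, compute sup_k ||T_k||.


By the Uniform Boundedness Principle, the supremum of norms is finite.
sup_k ||T_k|| = max(2, 7, 25) = 25

25


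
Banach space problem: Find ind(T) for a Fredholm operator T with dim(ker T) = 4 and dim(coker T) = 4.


The Fredholm index is defined as ind(T) = dim(ker T) - dim(coker T)
= 4 - 4
= 0

0


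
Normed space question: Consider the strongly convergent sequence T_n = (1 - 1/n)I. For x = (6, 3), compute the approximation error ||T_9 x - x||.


T_9 x - x = (1 - 1/9)x - x = -x/9
||x|| = sqrt(45) = 6.7082
||T_9 x - x|| = ||x||/9 = 6.7082/9 = 0.7454

0.7454


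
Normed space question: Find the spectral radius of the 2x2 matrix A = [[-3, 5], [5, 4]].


For a 2x2 matrix, eigenvalues satisfy lambda^2 - (trace)*lambda + det = 0
trace = -3 + 4 = 1
det = -3*4 - 5*5 = -37
discriminant = 1^2 - 4*(-37) = 149
spectral radius = max |eigenvalue| = 6.6033

6.6033


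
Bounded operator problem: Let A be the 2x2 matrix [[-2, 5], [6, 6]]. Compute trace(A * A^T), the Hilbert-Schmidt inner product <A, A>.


trace(A * A^T) = sum of squares of all entries
= (-2)^2 + 5^2 + 6^2 + 6^2
= 4 + 25 + 36 + 36
= 101

101


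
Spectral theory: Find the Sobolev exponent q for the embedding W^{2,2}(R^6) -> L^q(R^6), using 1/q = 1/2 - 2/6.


Using the Sobolev embedding formula: 1/q = 1/p - k/n
1/q = 1/2 - 2/6 = 1/6
q = 1/(1/6) = 6

6.0000


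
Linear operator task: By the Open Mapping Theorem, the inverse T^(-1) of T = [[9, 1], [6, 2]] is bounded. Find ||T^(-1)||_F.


det(T) = 9*2 - 1*6 = 12
T^(-1) = (1/12) * [[2, -1], [-6, 9]] = [[0.1667, -0.0833], [-0.5000, 0.7500]]
||T^(-1)||_F^2 = 0.1667^2 + (-0.0833)^2 + (-0.5000)^2 + 0.7500^2 = 0.8472
||T^(-1)||_F = sqrt(0.8472) = 0.9204

0.9204


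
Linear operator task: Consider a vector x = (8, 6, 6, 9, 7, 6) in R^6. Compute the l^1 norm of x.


The l^1 norm equals the sum of absolute values of all components.
||x||_1 = 8 + 6 + 6 + 9 + 7 + 6
= 42

42.0000


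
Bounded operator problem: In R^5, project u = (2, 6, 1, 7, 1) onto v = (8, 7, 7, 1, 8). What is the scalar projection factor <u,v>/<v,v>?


Computing <u,v> = 2*8 + 6*7 + 1*7 + 7*1 + 1*8 = 80
Computing <v,v> = 8^2 + 7^2 + 7^2 + 1^2 + 8^2 = 227
Projection coefficient = 80/227 = 0.3524

0.3524


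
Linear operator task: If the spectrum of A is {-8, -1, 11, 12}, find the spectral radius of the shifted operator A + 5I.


Spectrum of A + 5I = {-3, 4, 16, 17}
Spectral radius = max |lambda| over the shifted spectrum
= max(3, 4, 16, 17) = 17

17


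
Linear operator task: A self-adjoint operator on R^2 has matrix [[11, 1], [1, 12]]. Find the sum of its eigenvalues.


For a self-adjoint (symmetric) matrix, the eigenvalues are real.
The sum of eigenvalues equals the trace of the matrix.
trace = 11 + 12 = 23

23


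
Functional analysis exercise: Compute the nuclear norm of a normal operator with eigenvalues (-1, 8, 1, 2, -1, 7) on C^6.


For a normal operator, singular values equal |eigenvalues|.
Trace norm = sum |lambda_i| = 1 + 8 + 1 + 2 + 1 + 7
= 20

20


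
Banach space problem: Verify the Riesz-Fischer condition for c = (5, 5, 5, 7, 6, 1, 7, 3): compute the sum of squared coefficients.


sum |c_n|^2 = 5^2 + 5^2 + 5^2 + 7^2 + 6^2 + 1^2 + 7^2 + 3^2
= 25 + 25 + 25 + 49 + 36 + 1 + 49 + 9
= 219

219


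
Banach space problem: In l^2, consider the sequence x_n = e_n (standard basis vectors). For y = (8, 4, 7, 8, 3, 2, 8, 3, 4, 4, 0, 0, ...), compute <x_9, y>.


x_9 = e_9 is the standard basis vector with 1 in position 9.
<x_9, y> = y_9 = 4
As n -> infinity, <x_n, y> -> 0, confirming weak convergence of (x_n) to 0.

4


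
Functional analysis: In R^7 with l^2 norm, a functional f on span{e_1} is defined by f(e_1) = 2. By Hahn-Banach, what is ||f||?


The norm of f is given by ||f|| = sup_{||x||=1} |f(x)|.
On span{e_1}, ||e_1|| = 1, so ||f|| = |f(e_1)| / ||e_1||
= |2| / 1 = 2.0000

2.0000


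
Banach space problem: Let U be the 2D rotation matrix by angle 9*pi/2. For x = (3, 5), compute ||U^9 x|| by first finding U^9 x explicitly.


U is a rotation by theta = 9*pi/2
U^9 = rotation by 9*theta = 81*pi/2 = 1*pi/2 (mod 2*pi)
cos(1*pi/2) = 0.0000, sin(1*pi/2) = 1.0000
U^9 x = (0.0000 * 3 - 1.0000 * 5, 1.0000 * 3 + 0.0000 * 5)
= (-5.0000, 3.0000)
||U^9 x|| = sqrt((-5.0000)^2 + 3.0000^2) = sqrt(34.0000) = 5.8310

5.8310


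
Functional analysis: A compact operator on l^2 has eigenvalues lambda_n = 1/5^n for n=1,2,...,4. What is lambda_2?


The eigenvalue formula gives lambda_2 = 1/5^2
= 1/25
= 0.0400

0.0400


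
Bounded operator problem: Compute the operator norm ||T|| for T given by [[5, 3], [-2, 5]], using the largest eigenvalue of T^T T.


A^T A = [[29, 5], [5, 34]]
trace(A^T A) = 63, det(A^T A) = 961
discriminant = 63^2 - 4*961 = 125
Largest eigenvalue of A^T A = (trace + sqrt(disc))/2 = 37.0902
||T|| = sqrt(37.0902) = 6.0902

6.0902


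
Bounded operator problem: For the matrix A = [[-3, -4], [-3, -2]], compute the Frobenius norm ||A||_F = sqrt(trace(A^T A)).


||A||_F^2 = sum a_ij^2
= (-3)^2 + (-4)^2 + (-3)^2 + (-2)^2
= 9 + 16 + 9 + 4 = 38
||A||_F = sqrt(38) = 6.1644

6.1644


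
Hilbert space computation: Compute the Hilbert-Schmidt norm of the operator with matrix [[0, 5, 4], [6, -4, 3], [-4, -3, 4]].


The Hilbert-Schmidt norm is sqrt(sum of squares of all entries).
Sum of squares = 0^2 + 5^2 + 4^2 + 6^2 + (-4)^2 + 3^2 + (-4)^2 + (-3)^2 + 4^2
= 0 + 25 + 16 + 36 + 16 + 9 + 16 + 9 + 16 = 143
||T||_HS = sqrt(143) = 11.9583

11.9583


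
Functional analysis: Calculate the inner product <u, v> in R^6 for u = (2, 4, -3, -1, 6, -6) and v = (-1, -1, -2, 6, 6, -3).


Computing the standard inner product <u, v> = sum u_i * v_i
= 2*-1 + 4*-1 + -3*-2 + -1*6 + 6*6 + -6*-3
= -2 + -4 + 6 + -6 + 36 + 18
= 48

48


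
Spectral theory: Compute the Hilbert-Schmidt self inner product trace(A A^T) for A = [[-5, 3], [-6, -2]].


trace(A * A^T) = sum of squares of all entries
= (-5)^2 + 3^2 + (-6)^2 + (-2)^2
= 25 + 9 + 36 + 4
= 74

74


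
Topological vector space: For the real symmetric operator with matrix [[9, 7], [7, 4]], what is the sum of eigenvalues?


For a self-adjoint (symmetric) matrix, the eigenvalues are real.
The sum of eigenvalues equals the trace of the matrix.
trace = 9 + 4 = 13

13


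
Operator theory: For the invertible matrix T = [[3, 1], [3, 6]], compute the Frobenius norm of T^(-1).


det(T) = 3*6 - 1*3 = 15
T^(-1) = (1/15) * [[6, -1], [-3, 3]] = [[0.4000, -0.0667], [-0.2000, 0.2000]]
||T^(-1)||_F^2 = 0.4000^2 + (-0.0667)^2 + (-0.2000)^2 + 0.2000^2 = 0.2444
||T^(-1)||_F = sqrt(0.2444) = 0.4944

0.4944


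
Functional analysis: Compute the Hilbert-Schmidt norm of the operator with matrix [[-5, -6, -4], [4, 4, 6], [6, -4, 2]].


The Hilbert-Schmidt norm is sqrt(sum of squares of all entries).
Sum of squares = (-5)^2 + (-6)^2 + (-4)^2 + 4^2 + 4^2 + 6^2 + 6^2 + (-4)^2 + 2^2
= 25 + 36 + 16 + 16 + 16 + 36 + 36 + 16 + 4 = 201
||T||_HS = sqrt(201) = 14.1774

14.1774


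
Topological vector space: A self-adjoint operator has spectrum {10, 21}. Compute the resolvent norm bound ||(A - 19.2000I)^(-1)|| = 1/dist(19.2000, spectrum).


dist(19.2000, {10, 21}) = min(|19.2000 - 10|, |19.2000 - 21|)
= min(9.2000, 1.8000) = 1.8000
Resolvent bound = 1/1.8000 = 0.5556

0.5556


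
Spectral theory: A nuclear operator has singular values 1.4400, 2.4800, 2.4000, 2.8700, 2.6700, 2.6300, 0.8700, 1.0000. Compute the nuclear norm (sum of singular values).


The nuclear norm is the sum of all singular values.
||T||_1 = 1.4400 + 2.4800 + 2.4000 + 2.8700 + 2.6700 + 2.6300 + 0.8700 + 1.0000
= 16.3600

16.3600


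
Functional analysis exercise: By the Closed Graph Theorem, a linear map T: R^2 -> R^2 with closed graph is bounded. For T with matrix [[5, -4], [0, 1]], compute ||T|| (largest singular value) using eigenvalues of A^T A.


A^T A = [[25, -20], [-20, 17]]
trace(A^T A) = 42, det(A^T A) = 25
discriminant = 42^2 - 4*25 = 1664
Largest eigenvalue of A^T A = (trace + sqrt(disc))/2 = 41.3961
||T|| = sqrt(41.3961) = 6.4340

6.4340


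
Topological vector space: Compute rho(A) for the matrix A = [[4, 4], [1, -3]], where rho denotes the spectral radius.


For a 2x2 matrix, eigenvalues satisfy lambda^2 - (trace)*lambda + det = 0
trace = 4 + -3 = 1
det = 4*-3 - 4*1 = -16
discriminant = 1^2 - 4*(-16) = 65
spectral radius = max |eigenvalue| = 4.5311

4.5311


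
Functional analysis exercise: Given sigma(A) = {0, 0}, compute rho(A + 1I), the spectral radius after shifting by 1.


Spectrum of A + 1I = {1, 1}
Spectral radius = max |lambda| over the shifted spectrum
= max(1, 1) = 1

1


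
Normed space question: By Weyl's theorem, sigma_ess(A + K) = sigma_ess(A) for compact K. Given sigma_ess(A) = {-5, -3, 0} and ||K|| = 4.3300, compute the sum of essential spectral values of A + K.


By Weyl's theorem, the essential spectrum is invariant under compact perturbations.
sigma_ess(A + K) = sigma_ess(A) = {-5, -3, 0}
Sum = -5 + -3 + 0 = -8

-8


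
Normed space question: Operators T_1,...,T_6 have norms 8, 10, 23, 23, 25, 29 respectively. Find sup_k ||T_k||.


By the Uniform Boundedness Principle, the supremum of norms is finite.
sup_k ||T_k|| = max(8, 10, 23, 23, 25, 29) = 29

29


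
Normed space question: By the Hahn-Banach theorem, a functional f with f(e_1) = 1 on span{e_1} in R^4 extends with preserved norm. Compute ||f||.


The norm of f is given by ||f|| = sup_{||x||=1} |f(x)|.
On span{e_1}, ||e_1|| = 1, so ||f|| = |f(e_1)| / ||e_1||
= |1| / 1 = 1.0000

1.0000


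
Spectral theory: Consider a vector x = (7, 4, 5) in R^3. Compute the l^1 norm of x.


The l^1 norm equals the sum of absolute values of all components.
||x||_1 = 7 + 4 + 5
= 16

16.0000


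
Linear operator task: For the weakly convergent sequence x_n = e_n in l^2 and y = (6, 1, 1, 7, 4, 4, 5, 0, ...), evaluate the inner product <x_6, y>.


x_6 = e_6 is the standard basis vector with 1 in position 6.
<x_6, y> = y_6 = 4
As n -> infinity, <x_n, y> -> 0, confirming weak convergence of (x_n) to 0.

4


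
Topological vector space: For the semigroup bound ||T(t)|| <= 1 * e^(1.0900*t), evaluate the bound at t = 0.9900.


||T(0.9900)|| <= 1 * exp(1.0900 * 0.9900)
= 1 * exp(1.0791)
= 1 * 2.9420
= 2.9420

2.9420


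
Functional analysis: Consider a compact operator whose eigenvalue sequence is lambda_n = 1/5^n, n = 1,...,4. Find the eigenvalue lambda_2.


The eigenvalue formula gives lambda_2 = 1/5^2
= 1/25
= 0.0400

0.0400


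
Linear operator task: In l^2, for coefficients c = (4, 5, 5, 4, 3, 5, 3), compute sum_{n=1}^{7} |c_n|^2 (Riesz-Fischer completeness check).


sum |c_n|^2 = 4^2 + 5^2 + 5^2 + 4^2 + 3^2 + 5^2 + 3^2
= 16 + 25 + 25 + 16 + 9 + 25 + 9
= 125

125


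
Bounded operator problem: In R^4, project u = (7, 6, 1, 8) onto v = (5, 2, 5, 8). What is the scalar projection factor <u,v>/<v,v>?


Computing <u,v> = 7*5 + 6*2 + 1*5 + 8*8 = 116
Computing <v,v> = 5^2 + 2^2 + 5^2 + 8^2 = 118
Projection coefficient = 116/118 = 0.9831

0.9831


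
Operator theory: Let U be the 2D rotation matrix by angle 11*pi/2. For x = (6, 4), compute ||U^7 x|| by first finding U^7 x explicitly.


U is a rotation by theta = 11*pi/2
U^7 = rotation by 7*theta = 77*pi/2 = 1*pi/2 (mod 2*pi)
cos(1*pi/2) = 0.0000, sin(1*pi/2) = 1.0000
U^7 x = (0.0000 * 6 - 1.0000 * 4, 1.0000 * 6 + 0.0000 * 4)
= (-4.0000, 6.0000)
||U^7 x|| = sqrt((-4.0000)^2 + 6.0000^2) = sqrt(52.0000) = 7.2111

7.2111


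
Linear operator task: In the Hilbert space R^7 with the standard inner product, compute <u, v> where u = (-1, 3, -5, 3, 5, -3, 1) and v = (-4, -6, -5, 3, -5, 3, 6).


Computing the standard inner product <u, v> = sum u_i * v_i
= -1*-4 + 3*-6 + -5*-5 + 3*3 + 5*-5 + -3*3 + 1*6
= 4 + -18 + 25 + 9 + -25 + -9 + 6
= -8

-8


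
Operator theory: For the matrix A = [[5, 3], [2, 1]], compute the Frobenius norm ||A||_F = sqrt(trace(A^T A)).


||A||_F^2 = sum a_ij^2
= 5^2 + 3^2 + 2^2 + 1^2
= 25 + 9 + 4 + 1 = 39
||A||_F = sqrt(39) = 6.2450

6.2450


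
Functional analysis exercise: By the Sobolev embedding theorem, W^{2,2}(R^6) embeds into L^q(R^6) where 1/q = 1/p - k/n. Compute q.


Using the Sobolev embedding formula: 1/q = 1/p - k/n
1/q = 1/2 - 2/6 = 1/6
q = 1/(1/6) = 6

6.0000


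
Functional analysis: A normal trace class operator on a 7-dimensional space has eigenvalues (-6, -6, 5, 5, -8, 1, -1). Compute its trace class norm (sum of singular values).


For a normal operator, singular values equal |eigenvalues|.
Trace norm = sum |lambda_i| = 6 + 6 + 5 + 5 + 8 + 1 + 1
= 32

32


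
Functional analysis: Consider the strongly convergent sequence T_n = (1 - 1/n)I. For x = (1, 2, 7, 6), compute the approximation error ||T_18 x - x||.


T_18 x - x = (1 - 1/18)x - x = -x/18
||x|| = sqrt(90) = 9.4868
||T_18 x - x|| = ||x||/18 = 9.4868/18 = 0.5270

0.5270


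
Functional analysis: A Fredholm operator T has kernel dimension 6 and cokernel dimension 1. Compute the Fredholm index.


The Fredholm index is defined as ind(T) = dim(ker T) - dim(coker T)
= 6 - 1
= 5

5


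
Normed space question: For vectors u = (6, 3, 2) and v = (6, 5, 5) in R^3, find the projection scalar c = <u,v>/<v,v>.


Computing <u,v> = 6*6 + 3*5 + 2*5 = 61
Computing <v,v> = 6^2 + 5^2 + 5^2 = 86
Projection coefficient = 61/86 = 0.7093

0.7093


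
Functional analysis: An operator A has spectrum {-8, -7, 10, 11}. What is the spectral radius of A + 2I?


Spectrum of A + 2I = {-6, -5, 12, 13}
Spectral radius = max |lambda| over the shifted spectrum
= max(6, 5, 12, 13) = 13

13


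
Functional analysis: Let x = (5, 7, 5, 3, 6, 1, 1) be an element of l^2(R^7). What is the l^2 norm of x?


The l^2 norm = (sum |x_i|^2)^(1/2)
Sum of 2th powers = 25 + 49 + 25 + 9 + 36 + 1 + 1 = 146
||x||_2 = (146)^(1/2) = 12.0830

12.0830


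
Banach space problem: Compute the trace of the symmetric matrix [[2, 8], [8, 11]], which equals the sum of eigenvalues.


For a self-adjoint (symmetric) matrix, the eigenvalues are real.
The sum of eigenvalues equals the trace of the matrix.
trace = 2 + 11 = 13

13


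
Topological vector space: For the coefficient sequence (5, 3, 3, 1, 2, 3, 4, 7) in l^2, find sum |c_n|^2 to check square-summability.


sum |c_n|^2 = 5^2 + 3^2 + 3^2 + 1^2 + 2^2 + 3^2 + 4^2 + 7^2
= 25 + 9 + 9 + 1 + 4 + 9 + 16 + 49
= 122

122


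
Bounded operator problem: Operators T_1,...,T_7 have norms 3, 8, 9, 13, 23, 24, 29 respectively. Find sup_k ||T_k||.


By the Uniform Boundedness Principle, the supremum of norms is finite.
sup_k ||T_k|| = max(3, 8, 9, 13, 23, 24, 29) = 29

29


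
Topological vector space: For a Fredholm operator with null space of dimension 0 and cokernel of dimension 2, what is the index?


The Fredholm index is defined as ind(T) = dim(ker T) - dim(coker T)
= 0 - 2
= -2

-2


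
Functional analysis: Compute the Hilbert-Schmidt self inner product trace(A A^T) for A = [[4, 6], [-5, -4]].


trace(A * A^T) = sum of squares of all entries
= 4^2 + 6^2 + (-5)^2 + (-4)^2
= 16 + 36 + 25 + 16
= 93

93


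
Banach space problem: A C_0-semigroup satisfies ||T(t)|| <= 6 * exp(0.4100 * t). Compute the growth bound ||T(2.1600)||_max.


||T(2.1600)|| <= 6 * exp(0.4100 * 2.1600)
= 6 * exp(0.8856)
= 6 * 2.4244
= 14.5466

14.5466


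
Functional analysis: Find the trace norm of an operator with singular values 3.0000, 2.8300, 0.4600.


The nuclear norm is the sum of all singular values.
||T||_1 = 3.0000 + 2.8300 + 0.4600
= 6.2900

6.2900


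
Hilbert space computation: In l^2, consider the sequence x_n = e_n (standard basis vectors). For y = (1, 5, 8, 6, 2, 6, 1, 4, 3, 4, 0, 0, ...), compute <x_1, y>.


x_1 = e_1 is the standard basis vector with 1 in position 1.
<x_1, y> = y_1 = 1
As n -> infinity, <x_n, y> -> 0, confirming weak convergence of (x_n) to 0.

1


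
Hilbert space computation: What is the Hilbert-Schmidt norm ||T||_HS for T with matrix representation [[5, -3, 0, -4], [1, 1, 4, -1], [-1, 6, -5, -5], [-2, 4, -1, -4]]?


The Hilbert-Schmidt norm is sqrt(sum of squares of all entries).
Sum of squares = 5^2 + (-3)^2 + 0^2 + (-4)^2 + 1^2 + 1^2 + 4^2 + (-1)^2 + (-1)^2 + 6^2 + (-5)^2 + (-5)^2 + (-2)^2 + 4^2 + (-1)^2 + (-4)^2
= 25 + 9 + 0 + 16 + 1 + 1 + 16 + 1 + 1 + 36 + 25 + 25 + 4 + 16 + 1 + 16 = 193
||T||_HS = sqrt(193) = 13.8924

13.8924


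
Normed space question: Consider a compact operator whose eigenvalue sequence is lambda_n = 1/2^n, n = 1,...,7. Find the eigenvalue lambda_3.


The eigenvalue formula gives lambda_3 = 1/2^3
= 1/8
= 0.1250

0.1250


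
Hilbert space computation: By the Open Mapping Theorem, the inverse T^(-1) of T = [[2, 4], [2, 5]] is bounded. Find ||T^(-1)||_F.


det(T) = 2*5 - 4*2 = 2
T^(-1) = (1/2) * [[5, -4], [-2, 2]] = [[2.5000, -2.0000], [-1.0000, 1.0000]]
||T^(-1)||_F^2 = 2.5000^2 + (-2.0000)^2 + (-1.0000)^2 + 1.0000^2 = 12.2500
||T^(-1)||_F = sqrt(12.2500) = 3.5000

3.5000


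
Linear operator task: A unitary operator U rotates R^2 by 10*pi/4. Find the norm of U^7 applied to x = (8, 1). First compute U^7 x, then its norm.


U is a rotation by theta = 10*pi/4
U^7 = rotation by 7*theta = 70*pi/4 = 6*pi/4 (mod 2*pi)
cos(6*pi/4) = 0.0000, sin(6*pi/4) = -1.0000
U^7 x = (0.0000 * 8 - -1.0000 * 1, -1.0000 * 8 + 0.0000 * 1)
= (1.0000, -8.0000)
||U^7 x|| = sqrt(1.0000^2 + (-8.0000)^2) = sqrt(65.0000) = 8.0623

8.0623


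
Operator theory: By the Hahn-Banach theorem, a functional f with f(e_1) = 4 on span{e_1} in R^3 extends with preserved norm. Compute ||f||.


The norm of f is given by ||f|| = sup_{||x||=1} |f(x)|.
On span{e_1}, ||e_1|| = 1, so ||f|| = |f(e_1)| / ||e_1||
= |4| / 1 = 4.0000

4.0000


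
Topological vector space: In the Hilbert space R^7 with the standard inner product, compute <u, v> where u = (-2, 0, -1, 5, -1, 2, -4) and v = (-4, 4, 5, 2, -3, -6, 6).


Computing the standard inner product <u, v> = sum u_i * v_i
= -2*-4 + 0*4 + -1*5 + 5*2 + -1*-3 + 2*-6 + -4*6
= 8 + 0 + -5 + 10 + 3 + -12 + -24
= -20

-20


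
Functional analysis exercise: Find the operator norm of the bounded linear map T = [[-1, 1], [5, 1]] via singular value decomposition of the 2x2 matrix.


A^T A = [[26, 4], [4, 2]]
trace(A^T A) = 28, det(A^T A) = 36
discriminant = 28^2 - 4*36 = 640
Largest eigenvalue of A^T A = (trace + sqrt(disc))/2 = 26.6491
||T|| = sqrt(26.6491) = 5.1623

5.1623


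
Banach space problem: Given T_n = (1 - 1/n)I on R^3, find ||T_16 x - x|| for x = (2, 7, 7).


T_16 x - x = (1 - 1/16)x - x = -x/16
||x|| = sqrt(102) = 10.0995
||T_16 x - x|| = ||x||/16 = 10.0995/16 = 0.6312

0.6312


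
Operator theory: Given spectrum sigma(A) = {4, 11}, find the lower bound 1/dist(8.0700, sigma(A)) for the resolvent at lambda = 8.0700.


dist(8.0700, {4, 11}) = min(|8.0700 - 4|, |8.0700 - 11|)
= min(4.0700, 2.9300) = 2.9300
Resolvent bound = 1/2.9300 = 0.3413

0.3413


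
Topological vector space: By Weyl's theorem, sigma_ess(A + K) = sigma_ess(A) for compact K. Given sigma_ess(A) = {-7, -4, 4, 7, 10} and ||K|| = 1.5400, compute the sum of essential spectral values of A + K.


By Weyl's theorem, the essential spectrum is invariant under compact perturbations.
sigma_ess(A + K) = sigma_ess(A) = {-7, -4, 4, 7, 10}
Sum = -7 + -4 + 4 + 7 + 10 = 10

10


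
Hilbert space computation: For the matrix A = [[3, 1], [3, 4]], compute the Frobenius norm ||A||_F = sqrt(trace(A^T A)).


||A||_F^2 = sum a_ij^2
= 3^2 + 1^2 + 3^2 + 4^2
= 9 + 1 + 9 + 16 = 35
||A||_F = sqrt(35) = 5.9161

5.9161


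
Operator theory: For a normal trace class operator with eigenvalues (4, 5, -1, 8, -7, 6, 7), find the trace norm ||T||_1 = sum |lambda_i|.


For a normal operator, singular values equal |eigenvalues|.
Trace norm = sum |lambda_i| = 4 + 5 + 1 + 8 + 7 + 6 + 7
= 38

38


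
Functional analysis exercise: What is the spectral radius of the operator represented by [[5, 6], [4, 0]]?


For a 2x2 matrix, eigenvalues satisfy lambda^2 - (trace)*lambda + det = 0
trace = 5 + 0 = 5
det = 5*0 - 6*4 = -24
discriminant = 5^2 - 4*(-24) = 121
spectral radius = max |eigenvalue| = 8.0000

8.0000


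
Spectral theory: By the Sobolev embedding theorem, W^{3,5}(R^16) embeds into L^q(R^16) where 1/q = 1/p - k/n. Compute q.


Using the Sobolev embedding formula: 1/q = 1/p - k/n
1/q = 1/5 - 3/16 = 1/80
q = 1/(1/80) = 80

80.0000


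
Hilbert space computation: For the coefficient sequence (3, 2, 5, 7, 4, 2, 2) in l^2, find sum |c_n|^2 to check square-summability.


sum |c_n|^2 = 3^2 + 2^2 + 5^2 + 7^2 + 4^2 + 2^2 + 2^2
= 9 + 4 + 25 + 49 + 16 + 4 + 4
= 111

111


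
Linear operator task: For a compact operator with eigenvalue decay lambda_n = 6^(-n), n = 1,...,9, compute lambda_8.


The eigenvalue formula gives lambda_8 = 1/6^8
= 1/1679616
= 5.9537e-07

5.9537e-07


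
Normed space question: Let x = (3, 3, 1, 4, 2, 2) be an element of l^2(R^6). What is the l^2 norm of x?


The l^2 norm = (sum |x_i|^2)^(1/2)
Sum of 2th powers = 9 + 9 + 1 + 16 + 4 + 4 = 43
||x||_2 = (43)^(1/2) = 6.5574

6.5574


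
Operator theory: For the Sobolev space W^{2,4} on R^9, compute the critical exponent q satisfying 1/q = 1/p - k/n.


Using the Sobolev embedding formula: 1/q = 1/p - k/n
1/q = 1/4 - 2/9 = 1/36
q = 1/(1/36) = 36

36.0000


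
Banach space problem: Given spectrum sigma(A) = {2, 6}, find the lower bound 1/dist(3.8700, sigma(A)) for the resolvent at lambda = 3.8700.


dist(3.8700, {2, 6}) = min(|3.8700 - 2|, |3.8700 - 6|)
= min(1.8700, 2.1300) = 1.8700
Resolvent bound = 1/1.8700 = 0.5348

0.5348


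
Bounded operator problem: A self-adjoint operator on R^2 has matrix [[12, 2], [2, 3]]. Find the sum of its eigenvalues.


For a self-adjoint (symmetric) matrix, the eigenvalues are real.
The sum of eigenvalues equals the trace of the matrix.
trace = 12 + 3 = 15

15


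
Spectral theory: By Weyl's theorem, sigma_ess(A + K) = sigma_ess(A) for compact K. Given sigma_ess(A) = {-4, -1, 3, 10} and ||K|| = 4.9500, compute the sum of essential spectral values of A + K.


By Weyl's theorem, the essential spectrum is invariant under compact perturbations.
sigma_ess(A + K) = sigma_ess(A) = {-4, -1, 3, 10}
Sum = -4 + -1 + 3 + 10 = 8

8


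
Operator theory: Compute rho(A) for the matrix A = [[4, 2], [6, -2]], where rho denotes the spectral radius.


For a 2x2 matrix, eigenvalues satisfy lambda^2 - (trace)*lambda + det = 0
trace = 4 + -2 = 2
det = 4*-2 - 2*6 = -20
discriminant = 2^2 - 4*(-20) = 84
spectral radius = max |eigenvalue| = 5.5826

5.5826


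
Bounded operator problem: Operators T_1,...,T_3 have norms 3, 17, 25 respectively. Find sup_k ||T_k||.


By the Uniform Boundedness Principle, the supremum of norms is finite.
sup_k ||T_k|| = max(3, 17, 25) = 25

25


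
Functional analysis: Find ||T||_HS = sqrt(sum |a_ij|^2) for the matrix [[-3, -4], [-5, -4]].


The Hilbert-Schmidt norm is sqrt(sum of squares of all entries).
Sum of squares = (-3)^2 + (-4)^2 + (-5)^2 + (-4)^2
= 9 + 16 + 25 + 16 = 66
||T||_HS = sqrt(66) = 8.1240

8.1240


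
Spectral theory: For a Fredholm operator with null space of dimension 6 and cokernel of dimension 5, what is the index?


The Fredholm index is defined as ind(T) = dim(ker T) - dim(coker T)
= 6 - 5
= 1

1


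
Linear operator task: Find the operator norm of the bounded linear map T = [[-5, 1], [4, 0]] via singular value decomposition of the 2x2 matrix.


A^T A = [[41, -5], [-5, 1]]
trace(A^T A) = 42, det(A^T A) = 16
discriminant = 42^2 - 4*16 = 1700
Largest eigenvalue of A^T A = (trace + sqrt(disc))/2 = 41.6155
||T|| = sqrt(41.6155) = 6.4510

6.4510


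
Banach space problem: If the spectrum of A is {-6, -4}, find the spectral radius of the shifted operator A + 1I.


Spectrum of A + 1I = {-5, -3}
Spectral radius = max |lambda| over the shifted spectrum
= max(5, 3) = 5

5


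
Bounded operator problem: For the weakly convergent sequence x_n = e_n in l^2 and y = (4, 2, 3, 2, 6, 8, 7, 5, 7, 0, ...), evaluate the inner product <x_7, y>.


x_7 = e_7 is the standard basis vector with 1 in position 7.
<x_7, y> = y_7 = 7
As n -> infinity, <x_n, y> -> 0, confirming weak convergence of (x_n) to 0.

7


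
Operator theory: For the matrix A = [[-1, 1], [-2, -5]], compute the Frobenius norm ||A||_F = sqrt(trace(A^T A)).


||A||_F^2 = sum a_ij^2
= (-1)^2 + 1^2 + (-2)^2 + (-5)^2
= 1 + 1 + 4 + 25 = 31
||A||_F = sqrt(31) = 5.5678

5.5678


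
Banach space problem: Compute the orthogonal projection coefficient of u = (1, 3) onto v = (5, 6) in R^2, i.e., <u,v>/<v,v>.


Computing <u,v> = 1*5 + 3*6 = 23
Computing <v,v> = 5^2 + 6^2 = 61
Projection coefficient = 23/61 = 0.3770

0.3770


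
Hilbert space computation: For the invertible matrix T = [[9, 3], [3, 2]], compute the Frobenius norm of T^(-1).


det(T) = 9*2 - 3*3 = 9
T^(-1) = (1/9) * [[2, -3], [-3, 9]] = [[0.2222, -0.3333], [-0.3333, 1.0000]]
||T^(-1)||_F^2 = 0.2222^2 + (-0.3333)^2 + (-0.3333)^2 + 1.0000^2 = 1.2716
||T^(-1)||_F = sqrt(1.2716) = 1.1277

1.1277


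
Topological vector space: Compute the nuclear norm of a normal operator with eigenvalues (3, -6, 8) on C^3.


For a normal operator, singular values equal |eigenvalues|.
Trace norm = sum |lambda_i| = 3 + 6 + 8
= 17

17


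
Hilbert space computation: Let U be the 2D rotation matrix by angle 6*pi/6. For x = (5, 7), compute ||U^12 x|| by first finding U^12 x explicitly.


U is a rotation by theta = 6*pi/6
U^12 = rotation by 12*theta = 72*pi/6 = 0*pi/6 (mod 2*pi)
cos(0*pi/6) = 1.0000, sin(0*pi/6) = 0.0000
U^12 x = (1.0000 * 5 - 0.0000 * 7, 0.0000 * 5 + 1.0000 * 7)
= (5.0000, 7.0000)
||U^12 x|| = sqrt(5.0000^2 + 7.0000^2) = sqrt(74.0000) = 8.6023

8.6023


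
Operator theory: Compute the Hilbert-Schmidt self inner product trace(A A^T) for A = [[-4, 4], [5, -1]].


trace(A * A^T) = sum of squares of all entries
= (-4)^2 + 4^2 + 5^2 + (-1)^2
= 16 + 16 + 25 + 1
= 58

58


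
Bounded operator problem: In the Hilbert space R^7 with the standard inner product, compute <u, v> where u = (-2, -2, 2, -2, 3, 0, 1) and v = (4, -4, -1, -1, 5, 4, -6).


Computing the standard inner product <u, v> = sum u_i * v_i
= -2*4 + -2*-4 + 2*-1 + -2*-1 + 3*5 + 0*4 + 1*-6
= -8 + 8 + -2 + 2 + 15 + 0 + -6
= 9

9


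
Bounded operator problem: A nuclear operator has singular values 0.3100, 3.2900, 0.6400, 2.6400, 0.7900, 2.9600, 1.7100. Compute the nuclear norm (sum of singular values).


The nuclear norm is the sum of all singular values.
||T||_1 = 0.3100 + 3.2900 + 0.6400 + 2.6400 + 0.7900 + 2.9600 + 1.7100
= 12.3400

12.3400


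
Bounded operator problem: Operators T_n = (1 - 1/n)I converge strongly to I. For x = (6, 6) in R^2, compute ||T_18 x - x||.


T_18 x - x = (1 - 1/18)x - x = -x/18
||x|| = sqrt(72) = 8.4853
||T_18 x - x|| = ||x||/18 = 8.4853/18 = 0.4714

0.4714


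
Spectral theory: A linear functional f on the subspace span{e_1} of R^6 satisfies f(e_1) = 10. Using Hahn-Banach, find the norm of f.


The norm of f is given by ||f|| = sup_{||x||=1} |f(x)|.
On span{e_1}, ||e_1|| = 1, so ||f|| = |f(e_1)| / ||e_1||
= |10| / 1 = 10.0000

10.0000


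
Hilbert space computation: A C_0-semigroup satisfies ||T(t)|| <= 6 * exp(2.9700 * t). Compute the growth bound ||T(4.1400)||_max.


||T(4.1400)|| <= 6 * exp(2.9700 * 4.1400)
= 6 * exp(12.2958)
= 6 * 218775.2005
= 1.3127e+06

1.3127e+06


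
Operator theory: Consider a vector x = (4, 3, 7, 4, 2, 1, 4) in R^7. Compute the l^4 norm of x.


The l^4 norm = (sum |x_i|^4)^(1/4)
Sum of 4th powers = 256 + 81 + 2401 + 256 + 16 + 1 + 256 = 3267
||x||_4 = (3267)^(1/4) = 7.5603

7.5603


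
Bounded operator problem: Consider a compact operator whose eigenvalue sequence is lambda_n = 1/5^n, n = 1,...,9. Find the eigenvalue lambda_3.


The eigenvalue formula gives lambda_3 = 1/5^3
= 1/125
= 0.0080

0.0080


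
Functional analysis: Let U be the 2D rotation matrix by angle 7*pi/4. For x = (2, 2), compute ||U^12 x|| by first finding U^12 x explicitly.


U is a rotation by theta = 7*pi/4
U^12 = rotation by 12*theta = 84*pi/4 = 4*pi/4 (mod 2*pi)
cos(4*pi/4) = -1.0000, sin(4*pi/4) = 0.0000
U^12 x = (-1.0000 * 2 - 0.0000 * 2, 0.0000 * 2 + -1.0000 * 2)
= (-2.0000, -2.0000)
||U^12 x|| = sqrt((-2.0000)^2 + (-2.0000)^2) = sqrt(8.0000) = 2.8284

2.8284


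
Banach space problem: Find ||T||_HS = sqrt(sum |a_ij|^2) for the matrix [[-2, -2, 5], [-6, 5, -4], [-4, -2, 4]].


The Hilbert-Schmidt norm is sqrt(sum of squares of all entries).
Sum of squares = (-2)^2 + (-2)^2 + 5^2 + (-6)^2 + 5^2 + (-4)^2 + (-4)^2 + (-2)^2 + 4^2
= 4 + 4 + 25 + 36 + 25 + 16 + 16 + 4 + 16 = 146
||T||_HS = sqrt(146) = 12.0830

12.0830
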